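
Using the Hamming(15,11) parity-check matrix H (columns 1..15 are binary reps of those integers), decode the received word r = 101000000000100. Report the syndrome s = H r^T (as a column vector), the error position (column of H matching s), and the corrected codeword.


s = (1, 1, 1, 1)^T, error position = 15, corrected codeword c = 101000000000101

Compute s = H r^T mod 2 one row at a time:
  s_1 = 0 + 0 + 0 + 0 + 0 + 1 + 0 + 0 = 1 ≡ 1 (mod 2).
  s_2 = 0 + 0 + 0 + 0 + 0 + 1 + 0 + 0 = 1 ≡ 1 (mod 2).
  s_3 = 0 + 1 + 0 + 0 + 0 + 0 + 0 + 0 = 1 ≡ 1 (mod 2).
  s_4 = 1 + 1 + 0 + 0 + 0 + 0 + 1 + 0 = 3 ≡ 1 (mod 2).
s = (1, 1, 1, 1)^T — this equals column 15 of H (binary 1111), so error is at position 15.
Correct: flip bit 15 of r = 101000000000100 to get c = 101000000000101.


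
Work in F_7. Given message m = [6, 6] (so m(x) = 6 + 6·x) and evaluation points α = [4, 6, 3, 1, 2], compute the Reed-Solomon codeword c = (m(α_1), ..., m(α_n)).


c = [2, 0, 3, 5, 4]

Message polynomial: m(x) = 6 + 6·x (mod 7).
For each evaluation point α_i, compute m(α_i) mod 7:
  α_1 = 4: Horner steps 6 → 2, so m(4) = 2.
  α_2 = 6: Horner steps 6 → 0, so m(6) = 0.
  α_3 = 3: Horner steps 6 → 3, so m(3) = 3.
  α_4 = 1: Horner steps 6 → 5, so m(1) = 5.
  α_5 = 2: Horner steps 6 → 4, so m(2) = 4.
Codeword c = [2, 0, 3, 5, 4] ∈ F_7^5.


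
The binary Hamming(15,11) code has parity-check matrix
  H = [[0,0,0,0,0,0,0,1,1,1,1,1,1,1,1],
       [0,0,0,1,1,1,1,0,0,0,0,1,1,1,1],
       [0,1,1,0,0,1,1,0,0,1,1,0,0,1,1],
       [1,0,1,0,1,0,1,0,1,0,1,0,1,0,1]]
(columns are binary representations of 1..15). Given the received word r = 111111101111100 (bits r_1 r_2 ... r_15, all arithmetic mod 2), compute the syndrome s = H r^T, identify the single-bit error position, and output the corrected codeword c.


s = (1, 0, 0, 1)^T, error position = 9, corrected codeword c = 111111100111100

Compute s = H r^T mod 2 one row at a time:
  s_1 = 0 + 1 + 1 + 1 + 1 + 1 + 0 + 0 = 5 ≡ 1 (mod 2).
  s_2 = 1 + 1 + 1 + 1 + 1 + 1 + 0 + 0 = 6 ≡ 0 (mod 2).
  s_3 = 1 + 1 + 1 + 1 + 1 + 1 + 0 + 0 = 6 ≡ 0 (mod 2).
  s_4 = 1 + 1 + 1 + 1 + 1 + 1 + 1 + 0 = 7 ≡ 1 (mod 2).
s = (1, 0, 0, 1)^T — this equals column 9 of H (binary 1001), so error is at position 9.
Correct: flip bit 9 of r = 111111101111100 to get c = 111111100111100.


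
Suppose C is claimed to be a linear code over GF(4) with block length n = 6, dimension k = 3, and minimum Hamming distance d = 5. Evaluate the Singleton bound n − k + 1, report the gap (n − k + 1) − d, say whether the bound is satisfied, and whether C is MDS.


Singleton RHS = n − k + 1 = 4, slack = -1, bound violated (no such code; not MDS).

Singleton bound: d ≤ n − k + 1.
Here n = 6, k = 3, so n − k + 1 = 4.
Given d = 5, check d ≤ 4: NO.
Slack = (n − k + 1) − d = -1.
The slack is negative: d = 5 exceeds n − k + 1 = 4 by 1, so the Singleton bound is violated and no linear [6, 3, 5]_4 code can exist. In particular it is not MDS (MDS requires d = n − k + 1 exactly).
Description: the claimed parameters are [6, 3, 5]_4; such a code would be impossible (violates the Singleton bound).


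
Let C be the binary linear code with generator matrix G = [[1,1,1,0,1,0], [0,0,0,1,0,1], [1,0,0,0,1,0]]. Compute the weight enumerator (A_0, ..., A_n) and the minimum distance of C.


Weight distribution: A_0 = 1, A_2 = 3, A_4 = 3, A_6 = 1. Minimum distance d = 2.

Enumerate all 2^3 = 8 messages m ∈ F_2^3.
For each, compute codeword c = mG in F_2^6, then tally its weight.
  m = 000 → c = 000000, weight = 0.
  m = 100 → c = 111010, weight = 4.
  m = 010 → c = 000101, weight = 2.
  m = 110 → c = 111111, weight = 6.
  m = 001 → c = 100010, weight = 2.
  m = 101 → c = 011000, weight = 2.
  m = 011 → c = 100111, weight = 4.
  m = 111 → c = 011101, weight = 4.
Tally weights:
  weight 0: 1 codewords.
  weight 2: 3 codewords.
  weight 4: 3 codewords.
  weight 6: 1 codewords.
Minimum distance d = smallest w > 0 with A_w > 0 = 2.
Sanity: Σ A_w = 8 = 2^3 = 8 ✓.


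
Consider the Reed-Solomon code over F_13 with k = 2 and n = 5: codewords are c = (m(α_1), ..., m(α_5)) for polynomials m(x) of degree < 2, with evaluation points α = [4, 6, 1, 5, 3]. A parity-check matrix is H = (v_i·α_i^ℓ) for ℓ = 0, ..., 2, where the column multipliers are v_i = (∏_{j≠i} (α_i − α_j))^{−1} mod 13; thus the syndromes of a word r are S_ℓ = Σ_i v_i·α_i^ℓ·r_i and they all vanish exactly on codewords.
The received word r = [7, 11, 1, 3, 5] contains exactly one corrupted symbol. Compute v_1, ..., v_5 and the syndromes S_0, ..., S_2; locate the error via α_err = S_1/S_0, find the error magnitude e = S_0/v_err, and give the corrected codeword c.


S = (4, 7, 9), error at position 4, error magnitude e = 7, c = [7, 11, 1, 9, 5].

Step 1: column multipliers v_i = (∏_{j≠i}(α_i − α_j))^{−1} mod 13.
  i = 1 (α = 4): (4−6)(4−1)(4−5)(4−3) = (−2)·3·(−1)·1 = 6 ≡ 6, so v_1 = 6^{−1} = 11 (mod 13).
  i = 2 (α = 6): (6−4)(6−1)(6−5)(6−3) = 2·5·1·3 = 30 ≡ 4, so v_2 = 4^{−1} = 10 (mod 13).
  i = 3 (α = 1): (1−4)(1−6)(1−5)(1−3) = (−3)·(−5)·(−4)·(−2) = 120 ≡ 3, so v_3 = 3^{−1} = 9 (mod 13).
  i = 4 (α = 5): (5−4)(5−6)(5−1)(5−3) = 1·(−1)·4·2 = −8 ≡ 5, so v_4 = 5^{−1} = 8 (mod 13).
  i = 5 (α = 3): (3−4)(3−6)(3−1)(3−5) = (−1)·(−3)·2·(−2) = −12 ≡ 1, so v_5 = 1^{−1} = 1 (mod 13).
  v = [11, 10, 9, 8, 1].
Step 2: syndromes of r = [7, 11, 1, 3, 5] (all sums mod 13).
  S_0 = Σ v_i r_i = 11·7 + 10·11 + 9·1 + 8·3 + 1·5 = 225 ≡ 4.
  S_1 = Σ v_i α_i r_i = 11·4·7 + 10·6·11 + 9·1·1 + 8·5·3 + 1·3·5 = 1112 ≡ 7.
  α_i^2 mod 13 = [3, 10, 1, 12, 9].
  S_2 = Σ v_i α_i^2 r_i = 11·3·7 + 10·10·11 + 9·1·1 + 8·12·3 + 1·9·5 = 1673 ≡ 9.
  S = (4, 7, 9) ≠ 0, so r is not a codeword (an error is present).
Step 3: locate the error. For a single error e at position i, S_ℓ = v_i·e·α_i^ℓ, so α_err = S_1/S_0.
  S_0^{−1} = 4^{−1} = 10 (mod 13), so α_err = 7·10 = 70 ≡ 5 = α_4. Error position i = 4.
  Consistency check: S_2/S_1 = 9·2 = 18 ≡ 5 = α_err ✓ (single-error assumption holds).
Step 4: error magnitude e = S_0/v_4 = S_0·∏_{j≠4}(α_4 − α_j) = 4·5 = 20 ≡ 7 (mod 13).
Step 5: correct position 4: c_4 = r_4 − e = 3 − 7 ≡ 9 (mod 13). Hence c = [7, 11, 1, 9, 5].
  Check: interpolating c through the α_i gives m(x) = 12 + 2·x (degree < 2) with m(α_i) = c_i for every i, so c is indeed a codeword.


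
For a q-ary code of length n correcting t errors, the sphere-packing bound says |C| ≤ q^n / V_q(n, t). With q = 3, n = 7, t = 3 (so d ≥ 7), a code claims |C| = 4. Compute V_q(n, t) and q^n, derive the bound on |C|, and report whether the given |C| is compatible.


V_q(n, t) = 379, q^n = 2187, Hamming bound = 5, |C| = 4 ≤ bound (satisfied).

Step 1: Compute V_q(n, t) = Σ_{j=0}^3 C(n, j) (q−1)^j.
  j = 0: C(7,0)·(2)^0 = 1·1 = 1.
  j = 1: C(7,1)·(2)^1 = 7·2 = 14.
  j = 2: C(7,2)·(2)^2 = 21·4 = 84.
  j = 3: C(7,3)·(2)^3 = 35·8 = 280.
  V_q(n, t) = 1 + 14 + 84 + 280 = 379.
Step 2: q^n = 3^7 = 2187.
Step 3: Hamming bound ⌊q^n / V_q(n,t)⌋ = ⌊2187/379⌋ = 5.
Step 4: Compare |C| = 4 to 5: satisfied.
The claimed |C| lies below the Hamming bound.


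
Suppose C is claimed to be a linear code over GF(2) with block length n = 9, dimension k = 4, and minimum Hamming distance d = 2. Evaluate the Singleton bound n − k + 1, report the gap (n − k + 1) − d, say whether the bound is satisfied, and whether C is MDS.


Singleton RHS = n − k + 1 = 6, slack = 4, bound satisfied, not MDS.

Singleton bound: d ≤ n − k + 1.
Here n = 9, k = 4, so n − k + 1 = 6.
Given d = 2, check d ≤ 6: YES.
Slack = (n − k + 1) − d = 4.
The code is NOT MDS (slack = 4 > 0).
Description: the claimed parameters are [9, 4, 2]_2; such a code would be non-MDS.


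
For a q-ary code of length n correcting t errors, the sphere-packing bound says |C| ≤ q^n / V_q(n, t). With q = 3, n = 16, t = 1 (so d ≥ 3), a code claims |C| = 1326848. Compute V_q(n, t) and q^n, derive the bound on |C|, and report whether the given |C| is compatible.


V_q(n, t) = 33, q^n = 43046721, Hamming bound = 1304446, |C| = 1326848 > bound (violated).

Step 1: Compute V_q(n, t) = Σ_{j=0}^1 C(n, j) (q−1)^j.
  j = 0: C(16,0)·(2)^0 = 1·1 = 1.
  j = 1: C(16,1)·(2)^1 = 16·2 = 32.
  V_q(n, t) = 1 + 32 = 33.
Step 2: q^n = 3^16 = 43046721.
Step 3: Hamming bound ⌊q^n / V_q(n,t)⌋ = ⌊43046721/33⌋ = 1304446.
Step 4: Compare |C| = 1326848 to 1304446: violated.
The claimed |C| lies above the Hamming bound, so no 3-ary code of length 16 with d ≥ 3 can have 1326848 codewords.


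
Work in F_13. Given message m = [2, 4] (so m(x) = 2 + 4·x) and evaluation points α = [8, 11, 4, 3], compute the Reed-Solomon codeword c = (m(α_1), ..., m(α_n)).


c = [8, 7, 5, 1]

Message polynomial: m(x) = 2 + 4·x (mod 13).
For each evaluation point α_i, compute m(α_i) mod 13:
  α_1 = 8: Horner steps 4 → 8, so m(8) = 8.
  α_2 = 11: Horner steps 4 → 7, so m(11) = 7.
  α_3 = 4: Horner steps 4 → 5, so m(4) = 5.
  α_4 = 3: Horner steps 4 → 1, so m(3) = 1.
Codeword c = [8, 7, 5, 1] ∈ F_13^4.


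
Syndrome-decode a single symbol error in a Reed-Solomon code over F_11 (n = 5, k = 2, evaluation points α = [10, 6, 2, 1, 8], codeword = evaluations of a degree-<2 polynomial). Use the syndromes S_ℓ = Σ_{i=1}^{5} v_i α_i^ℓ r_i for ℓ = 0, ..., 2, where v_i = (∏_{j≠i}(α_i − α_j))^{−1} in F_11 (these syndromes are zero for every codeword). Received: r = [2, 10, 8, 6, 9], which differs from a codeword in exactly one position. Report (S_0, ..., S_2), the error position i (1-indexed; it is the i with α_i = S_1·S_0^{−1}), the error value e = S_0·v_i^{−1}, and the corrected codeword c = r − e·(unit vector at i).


S = (10, 5, 8), error at position 2, error magnitude e = 5, c = [2, 5, 8, 6, 9].

Step 1: column multipliers v_i = (∏_{j≠i}(α_i − α_j))^{−1} mod 11.
  i = 1 (α = 10): (10−6)(10−2)(10−1)(10−8) = 4·8·9·2 = 576 ≡ 4, so v_1 = 4^{−1} = 3 (mod 11).
  i = 2 (α = 6): (6−10)(6−2)(6−1)(6−8) = (−4)·4·5·(−2) = 160 ≡ 6, so v_2 = 6^{−1} = 2 (mod 11).
  i = 3 (α = 2): (2−10)(2−6)(2−1)(2−8) = (−8)·(−4)·1·(−6) = −192 ≡ 6, so v_3 = 6^{−1} = 2 (mod 11).
  i = 4 (α = 1): (1−10)(1−6)(1−2)(1−8) = (−9)·(−5)·(−1)·(−7) = 315 ≡ 7, so v_4 = 7^{−1} = 8 (mod 11).
  i = 5 (α = 8): (8−10)(8−6)(8−2)(8−1) = (−2)·2·6·7 = −168 ≡ 8, so v_5 = 8^{−1} = 7 (mod 11).
  v = [3, 2, 2, 8, 7].
Step 2: syndromes of r = [2, 10, 8, 6, 9] (all sums mod 11).
  S_0 = Σ v_i r_i = 3·2 + 2·10 + 2·8 + 8·6 + 7·9 = 153 ≡ 10.
  S_1 = Σ v_i α_i r_i = 3·10·2 + 2·6·10 + 2·2·8 + 8·1·6 + 7·8·9 = 764 ≡ 5.
  α_i^2 mod 11 = [1, 3, 4, 1, 9].
  S_2 = Σ v_i α_i^2 r_i = 3·1·2 + 2·3·10 + 2·4·8 + 8·1·6 + 7·9·9 = 745 ≡ 8.
  S = (10, 5, 8) ≠ 0, so r is not a codeword (an error is present).
Step 3: locate the error. For a single error e at position i, S_ℓ = v_i·e·α_i^ℓ, so α_err = S_1/S_0.
  S_0^{−1} = 10^{−1} = 10 (mod 11), so α_err = 5·10 = 50 ≡ 6 = α_2. Error position i = 2.
  Consistency check: S_2/S_1 = 8·9 = 72 ≡ 6 = α_err ✓ (single-error assumption holds).
Step 4: error magnitude e = S_0/v_2 = S_0·∏_{j≠2}(α_2 − α_j) = 10·6 = 60 ≡ 5 (mod 11).
Step 5: correct position 2: c_2 = r_2 − e = 10 − 5 ≡ 5 (mod 11). Hence c = [2, 5, 8, 6, 9].
  Check: interpolating c through the α_i gives m(x) = 4 + 2·x (degree < 2) with m(α_i) = c_i for every i, so c is indeed a codeword.


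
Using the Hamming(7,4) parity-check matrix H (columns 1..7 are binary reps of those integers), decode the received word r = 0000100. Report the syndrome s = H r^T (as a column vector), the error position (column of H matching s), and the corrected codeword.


s = (1, 0, 1)^T, error position = 5, corrected codeword c = 0000000

Compute s = H r^T mod 2 one row at a time:
  s_1 = 0 + 1 + 0 + 0 = 1 ≡ 1 (mod 2).
  s_2 = 0 + 0 + 0 + 0 = 0 ≡ 0 (mod 2).
  s_3 = 0 + 0 + 1 + 0 = 1 ≡ 1 (mod 2).
s = (1, 0, 1)^T — this equals column 5 of H (binary 101), so error is at position 5.
Correct: flip bit 5 of r = 0000100 to get c = 0000000.


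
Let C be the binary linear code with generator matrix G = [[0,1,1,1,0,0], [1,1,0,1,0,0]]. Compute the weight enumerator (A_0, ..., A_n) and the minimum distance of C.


Weight distribution: A_0 = 1, A_2 = 1, A_3 = 2. Minimum distance d = 2.

Enumerate all 2^2 = 4 messages m ∈ F_2^2.
For each, compute codeword c = mG in F_2^6, then tally its weight.
  m = 00 → c = 000000, weight = 0.
  m = 10 → c = 011100, weight = 3.
  m = 01 → c = 110100, weight = 3.
  m = 11 → c = 101000, weight = 2.
Tally weights:
  weight 0: 1 codewords.
  weight 2: 1 codewords.
  weight 3: 2 codewords.
Minimum distance d = smallest w > 0 with A_w > 0 = 2.
Sanity: Σ A_w = 4 = 2^2 = 4 ✓.


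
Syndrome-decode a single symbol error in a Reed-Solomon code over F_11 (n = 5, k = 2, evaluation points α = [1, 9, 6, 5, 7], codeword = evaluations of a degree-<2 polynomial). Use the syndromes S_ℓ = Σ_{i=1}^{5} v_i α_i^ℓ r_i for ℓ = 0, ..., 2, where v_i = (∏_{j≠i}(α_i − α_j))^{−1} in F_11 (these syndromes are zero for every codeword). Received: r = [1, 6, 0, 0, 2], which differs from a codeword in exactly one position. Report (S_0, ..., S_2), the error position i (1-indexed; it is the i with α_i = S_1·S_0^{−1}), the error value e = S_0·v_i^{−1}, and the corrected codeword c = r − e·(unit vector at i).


S = (2, 10, 6), error at position 4, error magnitude e = 2, c = [1, 6, 0, 9, 2].

Step 1: column multipliers v_i = (∏_{j≠i}(α_i − α_j))^{−1} mod 11.
  i = 1 (α = 1): (1−9)(1−6)(1−5)(1−7) = (−8)·(−5)·(−4)·(−6) = 960 ≡ 3, so v_1 = 3^{−1} = 4 (mod 11).
  i = 2 (α = 9): (9−1)(9−6)(9−5)(9−7) = 8·3·4·2 = 192 ≡ 5, so v_2 = 5^{−1} = 9 (mod 11).
  i = 3 (α = 6): (6−1)(6−9)(6−5)(6−7) = 5·(−3)·1·(−1) = 15 ≡ 4, so v_3 = 4^{−1} = 3 (mod 11).
  i = 4 (α = 5): (5−1)(5−9)(5−6)(5−7) = 4·(−4)·(−1)·(−2) = −32 ≡ 1, so v_4 = 1^{−1} = 1 (mod 11).
  i = 5 (α = 7): (7−1)(7−9)(7−6)(7−5) = 6·(−2)·1·2 = −24 ≡ 9, so v_5 = 9^{−1} = 5 (mod 11).
  v = [4, 9, 3, 1, 5].
Step 2: syndromes of r = [1, 6, 0, 0, 2] (all sums mod 11).
  S_0 = Σ v_i r_i = 4·1 + 9·6 + 3·0 + 1·0 + 5·2 = 68 ≡ 2.
  S_1 = Σ v_i α_i r_i = 4·1·1 + 9·9·6 + 3·6·0 + 1·5·0 + 5·7·2 = 560 ≡ 10.
  α_i^2 mod 11 = [1, 4, 3, 3, 5].
  S_2 = Σ v_i α_i^2 r_i = 4·1·1 + 9·4·6 + 3·3·0 + 1·3·0 + 5·5·2 = 270 ≡ 6.
  S = (2, 10, 6) ≠ 0, so r is not a codeword (an error is present).
Step 3: locate the error. For a single error e at position i, S_ℓ = v_i·e·α_i^ℓ, so α_err = S_1/S_0.
  S_0^{−1} = 2^{−1} = 6 (mod 11), so α_err = 10·6 = 60 ≡ 5 = α_4. Error position i = 4.
  Consistency check: S_2/S_1 = 6·10 = 60 ≡ 5 = α_err ✓ (single-error assumption holds).
Step 4: error magnitude e = S_0/v_4 = S_0·∏_{j≠4}(α_4 − α_j) = 2·1 = 2 ≡ 2 (mod 11).
Step 5: correct position 4: c_4 = r_4 − e = 0 − 2 ≡ 9 (mod 11). Hence c = [1, 6, 0, 9, 2].
  Check: interpolating c through the α_i gives m(x) = 10 + 2·x (degree < 2) with m(α_i) = c_i for every i, so c is indeed a codeword.


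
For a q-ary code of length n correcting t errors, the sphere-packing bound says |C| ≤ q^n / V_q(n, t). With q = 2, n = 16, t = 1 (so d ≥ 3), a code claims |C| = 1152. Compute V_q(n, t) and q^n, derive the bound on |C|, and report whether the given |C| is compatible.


V_q(n, t) = 17, q^n = 65536, Hamming bound = 3855, |C| = 1152 ≤ bound (satisfied).

Step 1: Compute V_q(n, t) = Σ_{j=0}^1 C(n, j) (q−1)^j.
  j = 0: C(16,0)·(1)^0 = 1·1 = 1.
  j = 1: C(16,1)·(1)^1 = 16·1 = 16.
  V_q(n, t) = 1 + 16 = 17.
Step 2: q^n = 2^16 = 65536.
Step 3: Hamming bound ⌊q^n / V_q(n,t)⌋ = ⌊65536/17⌋ = 3855.
Step 4: Compare |C| = 1152 to 3855: satisfied.
The claimed |C| lies below the Hamming bound.


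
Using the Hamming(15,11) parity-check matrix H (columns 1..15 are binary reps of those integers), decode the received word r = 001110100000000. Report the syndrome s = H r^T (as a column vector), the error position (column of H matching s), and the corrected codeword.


s = (0, 1, 0, 1)^T, error position = 5, corrected codeword c = 001100100000000

Compute s = H r^T mod 2 one row at a time:
  s_1 = 0 + 0 + 0 + 0 + 0 + 0 + 0 + 0 = 0 ≡ 0 (mod 2).
  s_2 = 1 + 1 + 0 + 1 + 0 + 0 + 0 + 0 = 3 ≡ 1 (mod 2).
  s_3 = 0 + 1 + 0 + 1 + 0 + 0 + 0 + 0 = 2 ≡ 0 (mod 2).
  s_4 = 0 + 1 + 1 + 1 + 0 + 0 + 0 + 0 = 3 ≡ 1 (mod 2).
s = (0, 1, 0, 1)^T — this equals column 5 of H (binary 0101), so error is at position 5.
Correct: flip bit 5 of r = 001110100000000 to get c = 001100100000000.


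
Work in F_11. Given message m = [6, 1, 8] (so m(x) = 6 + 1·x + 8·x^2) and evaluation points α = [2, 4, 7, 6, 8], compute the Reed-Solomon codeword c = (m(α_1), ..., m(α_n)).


c = [7, 6, 9, 3, 9]

Message polynomial: m(x) = 6 + 1·x + 8·x^2 (mod 11).
For each evaluation point α_i, compute m(α_i) mod 11:
  α_1 = 2: Horner steps 8 → 6 → 7, so m(2) = 7.
  α_2 = 4: Horner steps 8 → 0 → 6, so m(4) = 6.
  α_3 = 7: Horner steps 8 → 2 → 9, so m(7) = 9.
  α_4 = 6: Horner steps 8 → 5 → 3, so m(6) = 3.
  α_5 = 8: Horner steps 8 → 10 → 9, so m(8) = 9.
Codeword c = [7, 6, 9, 3, 9] ∈ F_11^5.


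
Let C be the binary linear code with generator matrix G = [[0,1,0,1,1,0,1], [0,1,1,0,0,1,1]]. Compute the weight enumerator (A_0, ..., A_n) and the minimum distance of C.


Weight distribution: A_0 = 1, A_4 = 3. Minimum distance d = 4.

Enumerate all 2^2 = 4 messages m ∈ F_2^2.
For each, compute codeword c = mG in F_2^7, then tally its weight.
  m = 00 → c = 0000000, weight = 0.
  m = 10 → c = 0101101, weight = 4.
  m = 01 → c = 0110011, weight = 4.
  m = 11 → c = 0011110, weight = 4.
Tally weights:
  weight 0: 1 codewords.
  weight 4: 3 codewords.
Minimum distance d = smallest w > 0 with A_w > 0 = 4.
Sanity: Σ A_w = 4 = 2^2 = 4 ✓.


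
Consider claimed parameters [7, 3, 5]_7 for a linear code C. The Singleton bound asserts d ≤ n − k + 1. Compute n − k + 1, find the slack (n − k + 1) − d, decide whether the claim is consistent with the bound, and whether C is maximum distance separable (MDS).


Singleton RHS = n − k + 1 = 5, slack = 0, bound satisfied, MDS.

Singleton bound: d ≤ n − k + 1.
Here n = 7, k = 3, so n − k + 1 = 5.
Given d = 5, check d ≤ 5: YES.
Slack = (n − k + 1) − d = 0.
The code is MDS (slack = 0).
Description: the claimed parameters are [7, 3, 5]_7; such a code would be MDS (meets Singleton bound).


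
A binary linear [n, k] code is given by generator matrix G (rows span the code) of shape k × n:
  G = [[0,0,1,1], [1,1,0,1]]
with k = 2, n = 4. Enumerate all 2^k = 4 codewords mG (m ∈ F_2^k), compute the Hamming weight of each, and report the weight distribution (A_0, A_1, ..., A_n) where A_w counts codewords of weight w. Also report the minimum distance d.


Weight distribution: A_0 = 1, A_2 = 1, A_3 = 2. Minimum distance d = 2.

Enumerate all 2^2 = 4 messages m ∈ F_2^2.
For each, compute codeword c = mG in F_2^4, then tally its weight.
  m = 00 → c = 0000, weight = 0.
  m = 10 → c = 0011, weight = 2.
  m = 01 → c = 1101, weight = 3.
  m = 11 → c = 1110, weight = 3.
Tally weights:
  weight 0: 1 codewords.
  weight 2: 1 codewords.
  weight 3: 2 codewords.
Minimum distance d = smallest w > 0 with A_w > 0 = 2.
Sanity: Σ A_w = 4 = 2^2 = 4 ✓.


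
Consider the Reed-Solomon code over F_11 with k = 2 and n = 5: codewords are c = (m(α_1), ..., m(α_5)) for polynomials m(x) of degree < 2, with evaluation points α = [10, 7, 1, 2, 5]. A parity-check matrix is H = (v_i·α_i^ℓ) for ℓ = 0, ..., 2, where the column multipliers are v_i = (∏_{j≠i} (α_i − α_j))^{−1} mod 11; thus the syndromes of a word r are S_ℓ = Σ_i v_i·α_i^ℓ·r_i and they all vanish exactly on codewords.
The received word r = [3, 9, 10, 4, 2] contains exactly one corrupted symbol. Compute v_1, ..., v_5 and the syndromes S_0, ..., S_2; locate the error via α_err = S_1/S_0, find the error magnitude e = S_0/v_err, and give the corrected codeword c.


S = (7, 3, 6), error at position 4, error magnitude e = 7, c = [3, 9, 10, 8, 2].

Step 1: column multipliers v_i = (∏_{j≠i}(α_i − α_j))^{−1} mod 11.
  i = 1 (α = 10): (10−7)(10−1)(10−2)(10−5) = 3·9·8·5 = 1080 ≡ 2, so v_1 = 2^{−1} = 6 (mod 11).
  i = 2 (α = 7): (7−10)(7−1)(7−2)(7−5) = (−3)·6·5·2 = −180 ≡ 7, so v_2 = 7^{−1} = 8 (mod 11).
  i = 3 (α = 1): (1−10)(1−7)(1−2)(1−5) = (−9)·(−6)·(−1)·(−4) = 216 ≡ 7, so v_3 = 7^{−1} = 8 (mod 11).
  i = 4 (α = 2): (2−10)(2−7)(2−1)(2−5) = (−8)·(−5)·1·(−3) = −120 ≡ 1, so v_4 = 1^{−1} = 1 (mod 11).
  i = 5 (α = 5): (5−10)(5−7)(5−1)(5−2) = (−5)·(−2)·4·3 = 120 ≡ 10, so v_5 = 10^{−1} = 10 (mod 11).
  v = [6, 8, 8, 1, 10].
Step 2: syndromes of r = [3, 9, 10, 4, 2] (all sums mod 11).
  S_0 = Σ v_i r_i = 6·3 + 8·9 + 8·10 + 1·4 + 10·2 = 194 ≡ 7.
  S_1 = Σ v_i α_i r_i = 6·10·3 + 8·7·9 + 8·1·10 + 1·2·4 + 10·5·2 = 872 ≡ 3.
  α_i^2 mod 11 = [1, 5, 1, 4, 3].
  S_2 = Σ v_i α_i^2 r_i = 6·1·3 + 8·5·9 + 8·1·10 + 1·4·4 + 10·3·2 = 534 ≡ 6.
  S = (7, 3, 6) ≠ 0, so r is not a codeword (an error is present).
Step 3: locate the error. For a single error e at position i, S_ℓ = v_i·e·α_i^ℓ, so α_err = S_1/S_0.
  S_0^{−1} = 7^{−1} = 8 (mod 11), so α_err = 3·8 = 24 ≡ 2 = α_4. Error position i = 4.
  Consistency check: S_2/S_1 = 6·4 = 24 ≡ 2 = α_err ✓ (single-error assumption holds).
Step 4: error magnitude e = S_0/v_4 = S_0·∏_{j≠4}(α_4 − α_j) = 7·1 = 7 ≡ 7 (mod 11).
Step 5: correct position 4: c_4 = r_4 − e = 4 − 7 ≡ 8 (mod 11). Hence c = [3, 9, 10, 8, 2].
  Check: interpolating c through the α_i gives m(x) = 1 + 9·x (degree < 2) with m(α_i) = c_i for every i, so c is indeed a codeword.


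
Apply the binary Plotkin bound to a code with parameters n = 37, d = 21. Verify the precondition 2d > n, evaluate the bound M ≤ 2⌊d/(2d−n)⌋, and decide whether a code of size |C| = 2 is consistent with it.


Plotkin bound M ≤ 8; given |C| = 2 ≤ bound (satisfied).

Check applicability: 2d = 42, n = 37.
2d − n = 5 > 0, so Plotkin applies.
Compute d/(2d−n) = 21/5 ≈ 4.2000.
⌊d/(2d−n)⌋ = 4.
Plotkin bound: M ≤ 2·4 = 8.
Given |C| = 2, check: satisfied.
This |C| is below the Plotkin bound.


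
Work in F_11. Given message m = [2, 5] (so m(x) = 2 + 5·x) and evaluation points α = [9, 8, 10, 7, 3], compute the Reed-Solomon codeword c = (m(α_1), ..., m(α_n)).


c = [3, 9, 8, 4, 6]

Message polynomial: m(x) = 2 + 5·x (mod 11).
For each evaluation point α_i, compute m(α_i) mod 11:
  α_1 = 9: Horner steps 5 → 3, so m(9) = 3.
  α_2 = 8: Horner steps 5 → 9, so m(8) = 9.
  α_3 = 10: Horner steps 5 → 8, so m(10) = 8.
  α_4 = 7: Horner steps 5 → 4, so m(7) = 4.
  α_5 = 3: Horner steps 5 → 6, so m(3) = 6.
Codeword c = [3, 9, 8, 4, 6] ∈ F_11^5.


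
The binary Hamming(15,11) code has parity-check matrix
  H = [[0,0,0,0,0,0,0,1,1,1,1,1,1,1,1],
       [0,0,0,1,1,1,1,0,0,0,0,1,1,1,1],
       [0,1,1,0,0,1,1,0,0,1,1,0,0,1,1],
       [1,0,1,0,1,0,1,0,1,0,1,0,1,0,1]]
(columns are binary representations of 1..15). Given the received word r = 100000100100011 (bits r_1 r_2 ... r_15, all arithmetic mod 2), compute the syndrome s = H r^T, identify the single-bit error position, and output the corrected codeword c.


s = (1, 1, 0, 1)^T, error position = 13, corrected codeword c = 100000100100111

Compute s = H r^T mod 2 one row at a time:
  s_1 = 0 + 0 + 1 + 0 + 0 + 0 + 1 + 1 = 3 ≡ 1 (mod 2).
  s_2 = 0 + 0 + 0 + 1 + 0 + 0 + 1 + 1 = 3 ≡ 1 (mod 2).
  s_3 = 0 + 0 + 0 + 1 + 1 + 0 + 1 + 1 = 4 ≡ 0 (mod 2).
  s_4 = 1 + 0 + 0 + 1 + 0 + 0 + 0 + 1 = 3 ≡ 1 (mod 2).
s = (1, 1, 0, 1)^T — this equals column 13 of H (binary 1101), so error is at position 13.
Correct: flip bit 13 of r = 100000100100011 to get c = 100000100100111.


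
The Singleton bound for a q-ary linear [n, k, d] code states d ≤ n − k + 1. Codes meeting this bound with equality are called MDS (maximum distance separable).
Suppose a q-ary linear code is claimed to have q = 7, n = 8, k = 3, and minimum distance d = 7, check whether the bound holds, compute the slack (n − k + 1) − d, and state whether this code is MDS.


Singleton RHS = n − k + 1 = 6, slack = -1, bound violated (no such code; not MDS).

Singleton bound: d ≤ n − k + 1.
Here n = 8, k = 3, so n − k + 1 = 6.
Given d = 7, check d ≤ 6: NO.
Slack = (n − k + 1) − d = -1.
The slack is negative: d = 7 exceeds n − k + 1 = 6 by 1, so the Singleton bound is violated and no linear [8, 3, 7]_7 code can exist. In particular it is not MDS (MDS requires d = n − k + 1 exactly).
Description: the claimed parameters are [8, 3, 7]_7; such a code would be impossible (violates the Singleton bound).


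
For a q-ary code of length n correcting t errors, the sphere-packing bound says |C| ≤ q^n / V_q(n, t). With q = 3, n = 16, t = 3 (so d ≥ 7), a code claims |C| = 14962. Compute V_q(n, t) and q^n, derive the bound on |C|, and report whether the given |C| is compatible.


V_q(n, t) = 4993, q^n = 43046721, Hamming bound = 8621, |C| = 14962 > bound (violated).

Step 1: Compute V_q(n, t) = Σ_{j=0}^3 C(n, j) (q−1)^j.
  j = 0: C(16,0)·(2)^0 = 1·1 = 1.
  j = 1: C(16,1)·(2)^1 = 16·2 = 32.
  j = 2: C(16,2)·(2)^2 = 120·4 = 480.
  j = 3: C(16,3)·(2)^3 = 560·8 = 4480.
  V_q(n, t) = 1 + 32 + 480 + 4480 = 4993.
Step 2: q^n = 3^16 = 43046721.
Step 3: Hamming bound ⌊q^n / V_q(n,t)⌋ = ⌊43046721/4993⌋ = 8621.
Step 4: Compare |C| = 14962 to 8621: violated.
The claimed |C| lies above the Hamming bound, so no 3-ary code of length 16 with d ≥ 7 can have 14962 codewords.


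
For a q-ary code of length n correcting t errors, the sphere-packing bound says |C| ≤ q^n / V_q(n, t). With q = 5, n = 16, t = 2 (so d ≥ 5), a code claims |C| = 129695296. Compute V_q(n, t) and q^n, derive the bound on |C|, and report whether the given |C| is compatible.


V_q(n, t) = 1985, q^n = 152587890625, Hamming bound = 76870473, |C| = 129695296 > bound (violated).

Step 1: Compute V_q(n, t) = Σ_{j=0}^2 C(n, j) (q−1)^j.
  j = 0: C(16,0)·(4)^0 = 1·1 = 1.
  j = 1: C(16,1)·(4)^1 = 16·4 = 64.
  j = 2: C(16,2)·(4)^2 = 120·16 = 1920.
  V_q(n, t) = 1 + 64 + 1920 = 1985.
Step 2: q^n = 5^16 = 152587890625.
Step 3: Hamming bound ⌊q^n / V_q(n,t)⌋ = ⌊152587890625/1985⌋ = 76870473.
Step 4: Compare |C| = 129695296 to 76870473: violated.
The claimed |C| lies above the Hamming bound, so no 5-ary code of length 16 with d ≥ 5 can have 129695296 codewords.


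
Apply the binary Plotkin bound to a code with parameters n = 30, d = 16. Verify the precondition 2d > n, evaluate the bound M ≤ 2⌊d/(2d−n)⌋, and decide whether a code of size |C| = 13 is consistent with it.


Plotkin bound M ≤ 16; given |C| = 13 ≤ bound (satisfied).

Check applicability: 2d = 32, n = 30.
2d − n = 2 > 0, so Plotkin applies.
Compute d/(2d−n) = 16/2 ≈ 8.0000.
⌊d/(2d−n)⌋ = 8.
Plotkin bound: M ≤ 2·8 = 16.
Given |C| = 13, check: satisfied.
This |C| is below the Plotkin bound.


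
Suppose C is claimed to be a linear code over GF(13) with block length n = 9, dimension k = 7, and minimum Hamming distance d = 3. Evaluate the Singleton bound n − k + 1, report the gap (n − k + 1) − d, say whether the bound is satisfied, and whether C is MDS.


Singleton RHS = n − k + 1 = 3, slack = 0, bound satisfied, MDS.

Singleton bound: d ≤ n − k + 1.
Here n = 9, k = 7, so n − k + 1 = 3.
Given d = 3, check d ≤ 3: YES.
Slack = (n − k + 1) − d = 0.
The code is MDS (slack = 0).
Description: the claimed parameters are [9, 7, 3]_13; such a code would be MDS (meets Singleton bound).


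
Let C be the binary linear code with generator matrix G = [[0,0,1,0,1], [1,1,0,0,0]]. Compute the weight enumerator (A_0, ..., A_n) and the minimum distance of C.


Weight distribution: A_0 = 1, A_2 = 2, A_4 = 1. Minimum distance d = 2.

Enumerate all 2^2 = 4 messages m ∈ F_2^2.
For each, compute codeword c = mG in F_2^5, then tally its weight.
  m = 00 → c = 00000, weight = 0.
  m = 10 → c = 00101, weight = 2.
  m = 01 → c = 11000, weight = 2.
  m = 11 → c = 11101, weight = 4.
Tally weights:
  weight 0: 1 codewords.
  weight 2: 2 codewords.
  weight 4: 1 codewords.
Minimum distance d = smallest w > 0 with A_w > 0 = 2.
Sanity: Σ A_w = 4 = 2^2 = 4 ✓.


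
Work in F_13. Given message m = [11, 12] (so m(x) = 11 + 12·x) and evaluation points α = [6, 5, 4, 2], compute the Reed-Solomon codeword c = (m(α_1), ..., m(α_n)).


c = [5, 6, 7, 9]

Message polynomial: m(x) = 11 + 12·x (mod 13).
For each evaluation point α_i, compute m(α_i) mod 13:
  α_1 = 6: Horner steps 12 → 5, so m(6) = 5.
  α_2 = 5: Horner steps 12 → 6, so m(5) = 6.
  α_3 = 4: Horner steps 12 → 7, so m(4) = 7.
  α_4 = 2: Horner steps 12 → 9, so m(2) = 9.
Codeword c = [5, 6, 7, 9] ∈ F_13^4.


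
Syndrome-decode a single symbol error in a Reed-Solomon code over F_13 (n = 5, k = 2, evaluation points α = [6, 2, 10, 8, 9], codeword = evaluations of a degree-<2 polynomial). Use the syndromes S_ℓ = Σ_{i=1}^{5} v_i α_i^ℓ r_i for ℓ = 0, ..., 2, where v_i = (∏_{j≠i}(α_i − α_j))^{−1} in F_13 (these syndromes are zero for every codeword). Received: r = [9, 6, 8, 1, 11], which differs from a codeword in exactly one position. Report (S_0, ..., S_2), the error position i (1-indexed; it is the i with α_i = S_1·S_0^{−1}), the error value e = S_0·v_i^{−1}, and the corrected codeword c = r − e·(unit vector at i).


S = (10, 8, 9), error at position 1, error magnitude e = 2, c = [7, 6, 8, 1, 11].

Step 1: column multipliers v_i = (∏_{j≠i}(α_i − α_j))^{−1} mod 13.
  i = 1 (α = 6): (6−2)(6−10)(6−8)(6−9) = 4·(−4)·(−2)·(−3) = −96 ≡ 8, so v_1 = 8^{−1} = 5 (mod 13).
  i = 2 (α = 2): (2−6)(2−10)(2−8)(2−9) = (−4)·(−8)·(−6)·(−7) = 1344 ≡ 5, so v_2 = 5^{−1} = 8 (mod 13).
  i = 3 (α = 10): (10−6)(10−2)(10−8)(10−9) = 4·8·2·1 = 64 ≡ 12, so v_3 = 12^{−1} = 12 (mod 13).
  i = 4 (α = 8): (8−6)(8−2)(8−10)(8−9) = 2·6·(−2)·(−1) = 24 ≡ 11, so v_4 = 11^{−1} = 6 (mod 13).
  i = 5 (α = 9): (9−6)(9−2)(9−10)(9−8) = 3·7·(−1)·1 = −21 ≡ 5, so v_5 = 5^{−1} = 8 (mod 13).
  v = [5, 8, 12, 6, 8].
Step 2: syndromes of r = [9, 6, 8, 1, 11] (all sums mod 13).
  S_0 = Σ v_i r_i = 5·9 + 8·6 + 12·8 + 6·1 + 8·11 = 283 ≡ 10.
  S_1 = Σ v_i α_i r_i = 5·6·9 + 8·2·6 + 12·10·8 + 6·8·1 + 8·9·11 = 2166 ≡ 8.
  α_i^2 mod 13 = [10, 4, 9, 12, 3].
  S_2 = Σ v_i α_i^2 r_i = 5·10·9 + 8·4·6 + 12·9·8 + 6·12·1 + 8·3·11 = 1842 ≡ 9.
  S = (10, 8, 9) ≠ 0, so r is not a codeword (an error is present).
Step 3: locate the error. For a single error e at position i, S_ℓ = v_i·e·α_i^ℓ, so α_err = S_1/S_0.
  S_0^{−1} = 10^{−1} = 4 (mod 13), so α_err = 8·4 = 32 ≡ 6 = α_1. Error position i = 1.
  Consistency check: S_2/S_1 = 9·5 = 45 ≡ 6 = α_err ✓ (single-error assumption holds).
Step 4: error magnitude e = S_0/v_1 = S_0·∏_{j≠1}(α_1 − α_j) = 10·8 = 80 ≡ 2 (mod 13).
Step 5: correct position 1: c_1 = r_1 − e = 9 − 2 ≡ 7 (mod 13). Hence c = [7, 6, 8, 1, 11].
  Check: interpolating c through the α_i gives m(x) = 12 + 10·x (degree < 2) with m(α_i) = c_i for every i, so c is indeed a codeword.


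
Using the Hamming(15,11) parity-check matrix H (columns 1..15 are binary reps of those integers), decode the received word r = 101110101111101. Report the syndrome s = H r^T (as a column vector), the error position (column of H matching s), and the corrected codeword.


s = (0, 0, 1, 0)^T, error position = 2, corrected codeword c = 111110101111101

Compute s = H r^T mod 2 one row at a time:
  s_1 = 0 + 1 + 1 + 1 + 1 + 1 + 0 + 1 = 6 ≡ 0 (mod 2).
  s_2 = 1 + 1 + 0 + 1 + 1 + 1 + 0 + 1 = 6 ≡ 0 (mod 2).
  s_3 = 0 + 1 + 0 + 1 + 1 + 1 + 0 + 1 = 5 ≡ 1 (mod 2).
  s_4 = 1 + 1 + 1 + 1 + 1 + 1 + 1 + 1 = 8 ≡ 0 (mod 2).
s = (0, 0, 1, 0)^T — this equals column 2 of H (binary 0010), so error is at position 2.
Correct: flip bit 2 of r = 101110101111101 to get c = 111110101111101.


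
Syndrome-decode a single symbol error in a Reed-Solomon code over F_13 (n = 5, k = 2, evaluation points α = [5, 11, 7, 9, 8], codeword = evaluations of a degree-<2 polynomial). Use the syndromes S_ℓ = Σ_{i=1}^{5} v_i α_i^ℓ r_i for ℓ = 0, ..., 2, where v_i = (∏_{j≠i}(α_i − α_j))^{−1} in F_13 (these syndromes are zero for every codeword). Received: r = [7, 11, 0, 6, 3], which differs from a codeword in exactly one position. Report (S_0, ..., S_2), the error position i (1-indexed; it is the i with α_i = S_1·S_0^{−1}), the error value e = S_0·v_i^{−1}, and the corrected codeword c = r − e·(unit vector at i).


S = (12, 2, 9), error at position 2, error magnitude e = 12, c = [7, 12, 0, 6, 3].

Step 1: column multipliers v_i = (∏_{j≠i}(α_i − α_j))^{−1} mod 13.
  i = 1 (α = 5): (5−11)(5−7)(5−9)(5−8) = (−6)·(−2)·(−4)·(−3) = 144 ≡ 1, so v_1 = 1^{−1} = 1 (mod 13).
  i = 2 (α = 11): (11−5)(11−7)(11−9)(11−8) = 6·4·2·3 = 144 ≡ 1, so v_2 = 1^{−1} = 1 (mod 13).
  i = 3 (α = 7): (7−5)(7−11)(7−9)(7−8) = 2·(−4)·(−2)·(−1) = −16 ≡ 10, so v_3 = 10^{−1} = 4 (mod 13).
  i = 4 (α = 9): (9−5)(9−11)(9−7)(9−8) = 4·(−2)·2·1 = −16 ≡ 10, so v_4 = 10^{−1} = 4 (mod 13).
  i = 5 (α = 8): (8−5)(8−11)(8−7)(8−9) = 3·(−3)·1·(−1) = 9 ≡ 9, so v_5 = 9^{−1} = 3 (mod 13).
  v = [1, 1, 4, 4, 3].
Step 2: syndromes of r = [7, 11, 0, 6, 3] (all sums mod 13).
  S_0 = Σ v_i r_i = 1·7 + 1·11 + 4·0 + 4·6 + 3·3 = 51 ≡ 12.
  S_1 = Σ v_i α_i r_i = 1·5·7 + 1·11·11 + 4·7·0 + 4·9·6 + 3·8·3 = 444 ≡ 2.
  α_i^2 mod 13 = [12, 4, 10, 3, 12].
  S_2 = Σ v_i α_i^2 r_i = 1·12·7 + 1·4·11 + 4·10·0 + 4·3·6 + 3·12·3 = 308 ≡ 9.
  S = (12, 2, 9) ≠ 0, so r is not a codeword (an error is present).
Step 3: locate the error. For a single error e at position i, S_ℓ = v_i·e·α_i^ℓ, so α_err = S_1/S_0.
  S_0^{−1} = 12^{−1} = 12 (mod 13), so α_err = 2·12 = 24 ≡ 11 = α_2. Error position i = 2.
  Consistency check: S_2/S_1 = 9·7 = 63 ≡ 11 = α_err ✓ (single-error assumption holds).
Step 4: error magnitude e = S_0/v_2 = S_0·∏_{j≠2}(α_2 − α_j) = 12·1 = 12 ≡ 12 (mod 13).
Step 5: correct position 2: c_2 = r_2 − e = 11 − 12 ≡ 12 (mod 13). Hence c = [7, 12, 0, 6, 3].
  Check: interpolating c through the α_i gives m(x) = 5 + 3·x (degree < 2) with m(α_i) = c_i for every i, so c is indeed a codeword.


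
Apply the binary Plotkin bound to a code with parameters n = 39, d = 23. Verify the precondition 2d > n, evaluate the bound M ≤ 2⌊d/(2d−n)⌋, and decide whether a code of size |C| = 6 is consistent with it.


Plotkin bound M ≤ 6; given |C| = 6 ≤ bound (satisfied).

Check applicability: 2d = 46, n = 39.
2d − n = 7 > 0, so Plotkin applies.
Compute d/(2d−n) = 23/7 ≈ 3.2857.
⌊d/(2d−n)⌋ = 3.
Plotkin bound: M ≤ 2·3 = 6.
Given |C| = 6, check: satisfied.
This |C| is at the Plotkin bound.


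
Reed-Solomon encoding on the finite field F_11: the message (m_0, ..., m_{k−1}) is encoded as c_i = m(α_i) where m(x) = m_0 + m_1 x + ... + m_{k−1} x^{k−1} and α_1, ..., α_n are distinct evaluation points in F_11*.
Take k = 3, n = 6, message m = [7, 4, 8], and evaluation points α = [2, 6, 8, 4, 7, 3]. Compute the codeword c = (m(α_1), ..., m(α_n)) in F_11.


c = [3, 0, 1, 8, 9, 3]

Message polynomial: m(x) = 7 + 4·x + 8·x^2 (mod 11).
For each evaluation point α_i, compute m(α_i) mod 11:
  α_1 = 2: Horner steps 8 → 9 → 3, so m(2) = 3.
  α_2 = 6: Horner steps 8 → 8 → 0, so m(6) = 0.
  α_3 = 8: Horner steps 8 → 2 → 1, so m(8) = 1.
  α_4 = 4: Horner steps 8 → 3 → 8, so m(4) = 8.
  α_5 = 7: Horner steps 8 → 5 → 9, so m(7) = 9.
  α_6 = 3: Horner steps 8 → 6 → 3, so m(3) = 3.
Codeword c = [3, 0, 1, 8, 9, 3] ∈ F_11^6.


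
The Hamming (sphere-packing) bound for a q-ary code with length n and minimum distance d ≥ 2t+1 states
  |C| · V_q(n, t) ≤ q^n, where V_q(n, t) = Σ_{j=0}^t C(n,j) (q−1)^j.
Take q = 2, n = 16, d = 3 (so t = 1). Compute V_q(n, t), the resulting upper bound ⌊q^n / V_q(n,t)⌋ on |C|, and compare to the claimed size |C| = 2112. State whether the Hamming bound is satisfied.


V_q(n, t) = 17, q^n = 65536, Hamming bound = 3855, |C| = 2112 ≤ bound (satisfied).

Step 1: Compute V_q(n, t) = Σ_{j=0}^1 C(n, j) (q−1)^j.
  j = 0: C(16,0)·(1)^0 = 1·1 = 1.
  j = 1: C(16,1)·(1)^1 = 16·1 = 16.
  V_q(n, t) = 1 + 16 = 17.
Step 2: q^n = 2^16 = 65536.
Step 3: Hamming bound ⌊q^n / V_q(n,t)⌋ = ⌊65536/17⌋ = 3855.
Step 4: Compare |C| = 2112 to 3855: satisfied.
The claimed |C| lies below the Hamming bound.


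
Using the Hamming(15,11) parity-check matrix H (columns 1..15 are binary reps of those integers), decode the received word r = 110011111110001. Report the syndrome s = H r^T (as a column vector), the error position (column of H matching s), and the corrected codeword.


s = (1, 0, 0, 0)^T, error position = 8, corrected codeword c = 110011101110001

Compute s = H r^T mod 2 one row at a time:
  s_1 = 1 + 1 + 1 + 1 + 0 + 0 + 0 + 1 = 5 ≡ 1 (mod 2).
  s_2 = 0 + 1 + 1 + 1 + 0 + 0 + 0 + 1 = 4 ≡ 0 (mod 2).
  s_3 = 1 + 0 + 1 + 1 + 1 + 1 + 0 + 1 = 6 ≡ 0 (mod 2).
  s_4 = 1 + 0 + 1 + 1 + 1 + 1 + 0 + 1 = 6 ≡ 0 (mod 2).
s = (1, 0, 0, 0)^T — this equals column 8 of H (binary 1000), so error is at position 8.
Correct: flip bit 8 of r = 110011111110001 to get c = 110011101110001.


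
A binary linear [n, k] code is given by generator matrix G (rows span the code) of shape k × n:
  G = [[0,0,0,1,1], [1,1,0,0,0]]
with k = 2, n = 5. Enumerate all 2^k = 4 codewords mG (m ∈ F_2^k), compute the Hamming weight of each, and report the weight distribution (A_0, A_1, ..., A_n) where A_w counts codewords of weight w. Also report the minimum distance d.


Weight distribution: A_0 = 1, A_2 = 2, A_4 = 1. Minimum distance d = 2.

Enumerate all 2^2 = 4 messages m ∈ F_2^2.
For each, compute codeword c = mG in F_2^5, then tally its weight.
  m = 00 → c = 00000, weight = 0.
  m = 10 → c = 00011, weight = 2.
  m = 01 → c = 11000, weight = 2.
  m = 11 → c = 11011, weight = 4.
Tally weights:
  weight 0: 1 codewords.
  weight 2: 2 codewords.
  weight 4: 1 codewords.
Minimum distance d = smallest w > 0 with A_w > 0 = 2.
Sanity: Σ A_w = 4 = 2^2 = 4 ✓.


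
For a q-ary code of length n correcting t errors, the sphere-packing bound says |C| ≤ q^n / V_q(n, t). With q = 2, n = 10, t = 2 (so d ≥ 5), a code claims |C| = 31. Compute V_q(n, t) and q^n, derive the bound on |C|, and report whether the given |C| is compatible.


V_q(n, t) = 56, q^n = 1024, Hamming bound = 18, |C| = 31 > bound (violated).

Step 1: Compute V_q(n, t) = Σ_{j=0}^2 C(n, j) (q−1)^j.
  j = 0: C(10,0)·(1)^0 = 1·1 = 1.
  j = 1: C(10,1)·(1)^1 = 10·1 = 10.
  j = 2: C(10,2)·(1)^2 = 45·1 = 45.
  V_q(n, t) = 1 + 10 + 45 = 56.
Step 2: q^n = 2^10 = 1024.
Step 3: Hamming bound ⌊q^n / V_q(n,t)⌋ = ⌊1024/56⌋ = 18.
Step 4: Compare |C| = 31 to 18: violated.
The claimed |C| lies above the Hamming bound, so no 2-ary code of length 10 with d ≥ 5 can have 31 codewords.


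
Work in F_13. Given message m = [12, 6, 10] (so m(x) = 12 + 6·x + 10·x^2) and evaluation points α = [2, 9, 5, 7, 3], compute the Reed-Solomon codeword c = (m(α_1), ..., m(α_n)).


c = [12, 5, 6, 11, 3]

Message polynomial: m(x) = 12 + 6·x + 10·x^2 (mod 13).
For each evaluation point α_i, compute m(α_i) mod 13:
  α_1 = 2: Horner steps 10 → 0 → 12, so m(2) = 12.
  α_2 = 9: Horner steps 10 → 5 → 5, so m(9) = 5.
  α_3 = 5: Horner steps 10 → 4 → 6, so m(5) = 6.
  α_4 = 7: Horner steps 10 → 11 → 11, so m(7) = 11.
  α_5 = 3: Horner steps 10 → 10 → 3, so m(3) = 3.
Codeword c = [12, 5, 6, 11, 3] ∈ F_13^5.
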